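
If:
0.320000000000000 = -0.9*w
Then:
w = -0.36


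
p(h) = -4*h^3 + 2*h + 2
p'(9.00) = -970.00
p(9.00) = -2896.00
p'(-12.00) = -1726.00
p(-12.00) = 6890.00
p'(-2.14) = -52.96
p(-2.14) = 36.92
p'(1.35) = -19.87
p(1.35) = -5.14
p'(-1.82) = -37.75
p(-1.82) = 22.47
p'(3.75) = -166.75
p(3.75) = -201.44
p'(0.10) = 1.88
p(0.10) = 2.20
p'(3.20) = -120.88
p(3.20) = -122.67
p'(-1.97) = -44.57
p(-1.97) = 28.64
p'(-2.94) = -101.72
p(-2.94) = 97.77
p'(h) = 2 - 12*h^2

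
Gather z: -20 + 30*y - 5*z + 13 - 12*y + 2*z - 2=18*y - 3*z - 9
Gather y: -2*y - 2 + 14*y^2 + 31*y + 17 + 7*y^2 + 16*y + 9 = 21*y^2 + 45*y + 24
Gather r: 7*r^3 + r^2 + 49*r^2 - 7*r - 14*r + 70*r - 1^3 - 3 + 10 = 7*r^3 + 50*r^2 + 49*r + 6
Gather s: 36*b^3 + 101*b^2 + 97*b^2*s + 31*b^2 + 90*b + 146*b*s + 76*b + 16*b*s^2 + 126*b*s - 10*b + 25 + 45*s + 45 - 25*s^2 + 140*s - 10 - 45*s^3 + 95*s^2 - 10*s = 36*b^3 + 132*b^2 + 156*b - 45*s^3 + s^2*(16*b + 70) + s*(97*b^2 + 272*b + 175) + 60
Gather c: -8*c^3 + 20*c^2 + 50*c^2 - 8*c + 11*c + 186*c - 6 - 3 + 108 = -8*c^3 + 70*c^2 + 189*c + 99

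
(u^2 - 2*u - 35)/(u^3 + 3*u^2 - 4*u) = (u^2 - 2*u - 35)/(u*(u^2 + 3*u - 4))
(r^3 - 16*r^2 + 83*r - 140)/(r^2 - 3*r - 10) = (r^2 - 11*r + 28)/(r + 2)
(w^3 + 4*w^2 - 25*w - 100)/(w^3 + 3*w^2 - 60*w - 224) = (w^2 - 25)/(w^2 - w - 56)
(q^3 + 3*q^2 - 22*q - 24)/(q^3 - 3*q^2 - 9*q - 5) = (q^2 + 2*q - 24)/(q^2 - 4*q - 5)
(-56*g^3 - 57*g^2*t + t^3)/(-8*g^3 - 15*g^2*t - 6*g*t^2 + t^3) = (7*g + t)/(g + t)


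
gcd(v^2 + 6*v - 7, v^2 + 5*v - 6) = v - 1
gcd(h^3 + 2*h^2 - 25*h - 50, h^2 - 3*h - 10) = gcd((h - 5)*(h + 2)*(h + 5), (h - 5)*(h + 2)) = h^2 - 3*h - 10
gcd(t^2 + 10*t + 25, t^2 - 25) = t + 5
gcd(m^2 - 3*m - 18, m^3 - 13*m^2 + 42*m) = m - 6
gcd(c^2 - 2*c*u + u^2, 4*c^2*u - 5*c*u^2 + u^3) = -c + u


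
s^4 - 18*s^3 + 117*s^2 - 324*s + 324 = (s - 6)^2*(s - 3)^2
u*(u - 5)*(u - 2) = u^3 - 7*u^2 + 10*u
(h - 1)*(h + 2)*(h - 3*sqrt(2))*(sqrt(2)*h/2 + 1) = sqrt(2)*h^4/2 - 2*h^3 + sqrt(2)*h^3/2 - 4*sqrt(2)*h^2 - 2*h^2 - 3*sqrt(2)*h + 4*h + 6*sqrt(2)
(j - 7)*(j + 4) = j^2 - 3*j - 28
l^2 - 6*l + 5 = (l - 5)*(l - 1)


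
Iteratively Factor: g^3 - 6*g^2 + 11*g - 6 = (g - 3)*(g^2 - 3*g + 2) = (g - 3)*(g - 2)*(g - 1)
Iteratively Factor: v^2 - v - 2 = (v - 2)*(v + 1)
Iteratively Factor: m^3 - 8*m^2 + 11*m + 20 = (m - 5)*(m^2 - 3*m - 4) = (m - 5)*(m + 1)*(m - 4)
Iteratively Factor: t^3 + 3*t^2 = (t)*(t^2 + 3*t) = t^2*(t + 3)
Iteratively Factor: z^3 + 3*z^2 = (z)*(z^2 + 3*z) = z*(z + 3)*(z)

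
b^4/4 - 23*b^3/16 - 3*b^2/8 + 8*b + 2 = (b/4 + 1/2)*(b - 4)^2*(b + 1/4)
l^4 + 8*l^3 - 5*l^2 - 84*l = l*(l - 3)*(l + 4)*(l + 7)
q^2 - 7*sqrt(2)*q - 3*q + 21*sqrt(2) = (q - 3)*(q - 7*sqrt(2))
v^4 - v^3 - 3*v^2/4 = v^2*(v - 3/2)*(v + 1/2)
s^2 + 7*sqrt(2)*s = s*(s + 7*sqrt(2))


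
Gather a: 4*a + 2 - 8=4*a - 6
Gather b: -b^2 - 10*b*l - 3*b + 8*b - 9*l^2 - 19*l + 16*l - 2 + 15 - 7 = -b^2 + b*(5 - 10*l) - 9*l^2 - 3*l + 6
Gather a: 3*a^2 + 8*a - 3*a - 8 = 3*a^2 + 5*a - 8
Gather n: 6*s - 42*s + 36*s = 0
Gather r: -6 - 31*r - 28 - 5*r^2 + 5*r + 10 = -5*r^2 - 26*r - 24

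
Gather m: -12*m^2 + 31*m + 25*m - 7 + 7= -12*m^2 + 56*m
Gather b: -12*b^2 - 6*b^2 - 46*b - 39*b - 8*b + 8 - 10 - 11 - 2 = -18*b^2 - 93*b - 15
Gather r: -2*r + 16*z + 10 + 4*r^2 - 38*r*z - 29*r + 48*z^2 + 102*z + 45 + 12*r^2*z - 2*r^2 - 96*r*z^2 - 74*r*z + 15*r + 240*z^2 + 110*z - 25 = r^2*(12*z + 2) + r*(-96*z^2 - 112*z - 16) + 288*z^2 + 228*z + 30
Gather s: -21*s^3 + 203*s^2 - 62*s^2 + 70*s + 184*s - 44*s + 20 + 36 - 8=-21*s^3 + 141*s^2 + 210*s + 48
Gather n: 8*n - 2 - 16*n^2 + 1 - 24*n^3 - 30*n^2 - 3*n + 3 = -24*n^3 - 46*n^2 + 5*n + 2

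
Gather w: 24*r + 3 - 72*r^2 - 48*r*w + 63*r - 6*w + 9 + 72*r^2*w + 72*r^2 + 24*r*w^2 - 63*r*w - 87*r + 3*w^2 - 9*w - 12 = w^2*(24*r + 3) + w*(72*r^2 - 111*r - 15)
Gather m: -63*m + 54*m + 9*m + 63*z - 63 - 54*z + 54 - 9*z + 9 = 0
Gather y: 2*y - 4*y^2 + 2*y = -4*y^2 + 4*y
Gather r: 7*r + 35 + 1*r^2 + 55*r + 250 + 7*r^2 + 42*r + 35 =8*r^2 + 104*r + 320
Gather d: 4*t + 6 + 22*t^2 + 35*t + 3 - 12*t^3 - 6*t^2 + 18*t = -12*t^3 + 16*t^2 + 57*t + 9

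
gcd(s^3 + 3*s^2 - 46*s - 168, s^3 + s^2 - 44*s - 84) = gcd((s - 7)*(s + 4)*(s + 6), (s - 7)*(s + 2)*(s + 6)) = s^2 - s - 42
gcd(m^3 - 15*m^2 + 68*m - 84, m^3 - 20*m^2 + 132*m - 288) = m - 6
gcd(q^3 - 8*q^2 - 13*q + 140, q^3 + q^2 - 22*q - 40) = q^2 - q - 20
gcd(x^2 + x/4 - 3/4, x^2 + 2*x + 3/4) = 1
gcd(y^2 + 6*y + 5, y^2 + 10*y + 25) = y + 5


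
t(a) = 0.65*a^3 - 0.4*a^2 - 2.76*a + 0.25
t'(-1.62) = 3.65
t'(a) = 1.95*a^2 - 0.8*a - 2.76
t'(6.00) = 62.64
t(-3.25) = -17.32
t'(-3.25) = 20.44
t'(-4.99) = 49.79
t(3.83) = 20.33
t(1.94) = -1.86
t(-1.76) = 0.32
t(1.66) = -2.46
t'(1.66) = 1.29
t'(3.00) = 12.39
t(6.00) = 109.69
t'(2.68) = 9.10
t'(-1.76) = 4.69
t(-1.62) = 0.91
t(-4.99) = -76.70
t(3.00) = 5.92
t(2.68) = 2.49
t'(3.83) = 22.78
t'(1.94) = 3.03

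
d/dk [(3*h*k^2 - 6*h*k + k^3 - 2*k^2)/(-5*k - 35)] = (-3*h*k^2 - 42*h*k + 42*h - 2*k^3 - 19*k^2 + 28*k)/(5*(k^2 + 14*k + 49))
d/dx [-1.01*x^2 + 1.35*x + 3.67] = 1.35 - 2.02*x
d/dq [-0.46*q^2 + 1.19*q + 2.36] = 1.19 - 0.92*q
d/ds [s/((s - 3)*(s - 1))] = (3 - s^2)/(s^4 - 8*s^3 + 22*s^2 - 24*s + 9)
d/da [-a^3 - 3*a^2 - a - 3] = -3*a^2 - 6*a - 1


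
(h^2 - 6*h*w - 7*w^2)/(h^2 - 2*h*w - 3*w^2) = (-h + 7*w)/(-h + 3*w)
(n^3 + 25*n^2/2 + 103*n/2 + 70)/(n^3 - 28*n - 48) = (2*n^2 + 17*n + 35)/(2*(n^2 - 4*n - 12))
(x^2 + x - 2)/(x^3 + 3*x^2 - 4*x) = (x + 2)/(x*(x + 4))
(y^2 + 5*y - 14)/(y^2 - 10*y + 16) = (y + 7)/(y - 8)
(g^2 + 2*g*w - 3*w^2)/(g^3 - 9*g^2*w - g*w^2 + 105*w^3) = (g - w)/(g^2 - 12*g*w + 35*w^2)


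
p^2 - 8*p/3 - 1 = (p - 3)*(p + 1/3)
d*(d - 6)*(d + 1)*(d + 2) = d^4 - 3*d^3 - 16*d^2 - 12*d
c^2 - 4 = (c - 2)*(c + 2)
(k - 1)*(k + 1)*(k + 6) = k^3 + 6*k^2 - k - 6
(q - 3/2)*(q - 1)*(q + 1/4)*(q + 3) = q^4 + 3*q^3/4 - 47*q^2/8 + 3*q + 9/8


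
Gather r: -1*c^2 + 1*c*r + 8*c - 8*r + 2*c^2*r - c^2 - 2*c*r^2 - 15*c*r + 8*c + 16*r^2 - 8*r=-2*c^2 + 16*c + r^2*(16 - 2*c) + r*(2*c^2 - 14*c - 16)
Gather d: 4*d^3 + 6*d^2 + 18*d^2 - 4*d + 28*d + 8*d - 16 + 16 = 4*d^3 + 24*d^2 + 32*d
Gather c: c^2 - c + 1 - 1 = c^2 - c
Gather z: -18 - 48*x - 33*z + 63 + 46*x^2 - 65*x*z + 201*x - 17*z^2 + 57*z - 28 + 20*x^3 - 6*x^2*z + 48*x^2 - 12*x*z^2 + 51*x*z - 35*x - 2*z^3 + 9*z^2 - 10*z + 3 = 20*x^3 + 94*x^2 + 118*x - 2*z^3 + z^2*(-12*x - 8) + z*(-6*x^2 - 14*x + 14) + 20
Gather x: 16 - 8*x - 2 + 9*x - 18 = x - 4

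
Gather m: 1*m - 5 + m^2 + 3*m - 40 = m^2 + 4*m - 45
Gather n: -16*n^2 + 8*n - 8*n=-16*n^2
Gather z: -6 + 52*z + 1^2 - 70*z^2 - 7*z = -70*z^2 + 45*z - 5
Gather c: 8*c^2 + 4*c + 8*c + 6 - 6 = 8*c^2 + 12*c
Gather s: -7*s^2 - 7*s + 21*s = -7*s^2 + 14*s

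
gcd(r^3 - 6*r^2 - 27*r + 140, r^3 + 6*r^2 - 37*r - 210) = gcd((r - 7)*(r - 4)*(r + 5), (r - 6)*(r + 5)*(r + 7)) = r + 5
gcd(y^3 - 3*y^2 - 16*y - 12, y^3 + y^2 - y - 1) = y + 1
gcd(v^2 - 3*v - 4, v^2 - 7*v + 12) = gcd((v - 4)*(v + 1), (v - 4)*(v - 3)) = v - 4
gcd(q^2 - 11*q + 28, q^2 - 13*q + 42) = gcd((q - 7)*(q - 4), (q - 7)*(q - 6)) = q - 7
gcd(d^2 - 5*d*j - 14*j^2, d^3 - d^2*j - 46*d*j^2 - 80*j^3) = d + 2*j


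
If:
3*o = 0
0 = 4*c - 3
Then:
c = 3/4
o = 0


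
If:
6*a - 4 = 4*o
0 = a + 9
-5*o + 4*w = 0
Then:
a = -9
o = -29/2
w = -145/8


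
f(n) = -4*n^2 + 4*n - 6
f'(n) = 4 - 8*n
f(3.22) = -34.59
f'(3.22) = -21.76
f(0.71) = -5.18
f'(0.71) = -1.68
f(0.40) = -5.04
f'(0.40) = 0.80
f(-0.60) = -9.84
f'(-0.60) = 8.80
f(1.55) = -9.41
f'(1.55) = -8.40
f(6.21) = -135.42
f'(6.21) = -45.68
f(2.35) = -18.69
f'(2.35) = -14.80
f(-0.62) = -10.02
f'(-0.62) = 8.96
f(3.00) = -30.00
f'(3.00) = -20.00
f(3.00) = -30.00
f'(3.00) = -20.00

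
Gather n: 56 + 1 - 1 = 56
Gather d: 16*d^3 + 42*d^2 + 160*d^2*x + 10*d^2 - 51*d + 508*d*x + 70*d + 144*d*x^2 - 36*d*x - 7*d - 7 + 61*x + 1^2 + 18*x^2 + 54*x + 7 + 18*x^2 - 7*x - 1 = 16*d^3 + d^2*(160*x + 52) + d*(144*x^2 + 472*x + 12) + 36*x^2 + 108*x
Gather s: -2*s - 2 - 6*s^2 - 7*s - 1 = -6*s^2 - 9*s - 3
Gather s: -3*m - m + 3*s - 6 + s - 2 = -4*m + 4*s - 8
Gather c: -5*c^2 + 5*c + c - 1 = -5*c^2 + 6*c - 1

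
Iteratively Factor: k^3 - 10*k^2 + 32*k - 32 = (k - 4)*(k^2 - 6*k + 8) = (k - 4)^2*(k - 2)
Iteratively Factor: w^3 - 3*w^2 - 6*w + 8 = (w - 1)*(w^2 - 2*w - 8) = (w - 4)*(w - 1)*(w + 2)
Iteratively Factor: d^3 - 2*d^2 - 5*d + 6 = (d - 3)*(d^2 + d - 2) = (d - 3)*(d + 2)*(d - 1)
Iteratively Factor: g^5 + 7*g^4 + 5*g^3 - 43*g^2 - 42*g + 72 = (g + 3)*(g^4 + 4*g^3 - 7*g^2 - 22*g + 24) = (g - 2)*(g + 3)*(g^3 + 6*g^2 + 5*g - 12) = (g - 2)*(g + 3)^2*(g^2 + 3*g - 4) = (g - 2)*(g + 3)^2*(g + 4)*(g - 1)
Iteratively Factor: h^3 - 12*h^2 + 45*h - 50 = (h - 5)*(h^2 - 7*h + 10) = (h - 5)*(h - 2)*(h - 5)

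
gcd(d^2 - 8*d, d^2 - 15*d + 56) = d - 8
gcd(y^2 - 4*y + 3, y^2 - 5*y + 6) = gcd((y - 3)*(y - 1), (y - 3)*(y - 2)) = y - 3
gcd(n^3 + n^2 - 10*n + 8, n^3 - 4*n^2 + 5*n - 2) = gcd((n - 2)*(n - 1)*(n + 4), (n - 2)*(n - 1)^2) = n^2 - 3*n + 2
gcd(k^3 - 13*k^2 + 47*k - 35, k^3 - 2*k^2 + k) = k - 1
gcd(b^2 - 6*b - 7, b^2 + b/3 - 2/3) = b + 1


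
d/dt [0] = 0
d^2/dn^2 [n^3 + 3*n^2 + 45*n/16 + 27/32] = 6*n + 6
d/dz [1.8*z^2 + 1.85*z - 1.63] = 3.6*z + 1.85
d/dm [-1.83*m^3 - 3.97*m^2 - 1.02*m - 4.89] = -5.49*m^2 - 7.94*m - 1.02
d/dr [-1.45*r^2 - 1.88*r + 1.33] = -2.9*r - 1.88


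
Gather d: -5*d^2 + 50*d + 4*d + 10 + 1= -5*d^2 + 54*d + 11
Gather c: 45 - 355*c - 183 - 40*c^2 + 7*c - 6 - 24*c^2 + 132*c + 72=-64*c^2 - 216*c - 72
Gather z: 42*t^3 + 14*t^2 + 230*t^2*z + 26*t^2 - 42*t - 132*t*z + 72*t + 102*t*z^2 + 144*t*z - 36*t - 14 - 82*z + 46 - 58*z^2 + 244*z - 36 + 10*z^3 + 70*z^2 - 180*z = 42*t^3 + 40*t^2 - 6*t + 10*z^3 + z^2*(102*t + 12) + z*(230*t^2 + 12*t - 18) - 4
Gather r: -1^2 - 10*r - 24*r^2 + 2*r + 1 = -24*r^2 - 8*r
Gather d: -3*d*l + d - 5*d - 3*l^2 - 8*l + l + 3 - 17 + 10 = d*(-3*l - 4) - 3*l^2 - 7*l - 4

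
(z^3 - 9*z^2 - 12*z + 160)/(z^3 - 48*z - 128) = (z - 5)/(z + 4)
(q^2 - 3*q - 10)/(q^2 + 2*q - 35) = (q + 2)/(q + 7)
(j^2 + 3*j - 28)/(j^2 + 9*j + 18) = (j^2 + 3*j - 28)/(j^2 + 9*j + 18)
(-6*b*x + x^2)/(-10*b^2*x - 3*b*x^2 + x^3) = (6*b - x)/(10*b^2 + 3*b*x - x^2)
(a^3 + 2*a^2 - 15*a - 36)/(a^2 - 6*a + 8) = (a^2 + 6*a + 9)/(a - 2)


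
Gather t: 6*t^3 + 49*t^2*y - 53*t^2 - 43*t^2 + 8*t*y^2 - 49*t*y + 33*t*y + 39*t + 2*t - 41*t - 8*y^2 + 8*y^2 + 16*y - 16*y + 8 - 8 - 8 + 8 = 6*t^3 + t^2*(49*y - 96) + t*(8*y^2 - 16*y)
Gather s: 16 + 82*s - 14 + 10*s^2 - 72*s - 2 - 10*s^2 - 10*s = 0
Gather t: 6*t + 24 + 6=6*t + 30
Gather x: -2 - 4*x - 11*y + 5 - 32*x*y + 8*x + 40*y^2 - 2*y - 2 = x*(4 - 32*y) + 40*y^2 - 13*y + 1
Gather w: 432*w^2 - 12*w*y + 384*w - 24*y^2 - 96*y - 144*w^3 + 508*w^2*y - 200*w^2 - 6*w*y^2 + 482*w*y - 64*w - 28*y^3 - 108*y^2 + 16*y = -144*w^3 + w^2*(508*y + 232) + w*(-6*y^2 + 470*y + 320) - 28*y^3 - 132*y^2 - 80*y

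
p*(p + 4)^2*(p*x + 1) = p^4*x + 8*p^3*x + p^3 + 16*p^2*x + 8*p^2 + 16*p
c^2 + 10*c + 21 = (c + 3)*(c + 7)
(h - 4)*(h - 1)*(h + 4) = h^3 - h^2 - 16*h + 16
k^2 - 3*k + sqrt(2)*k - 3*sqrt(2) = (k - 3)*(k + sqrt(2))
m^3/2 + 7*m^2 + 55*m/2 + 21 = (m/2 + 1/2)*(m + 6)*(m + 7)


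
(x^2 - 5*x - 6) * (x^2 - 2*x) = x^4 - 7*x^3 + 4*x^2 + 12*x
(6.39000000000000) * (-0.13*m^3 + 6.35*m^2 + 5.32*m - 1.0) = -0.8307*m^3 + 40.5765*m^2 + 33.9948*m - 6.39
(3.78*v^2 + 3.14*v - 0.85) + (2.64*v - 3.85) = 3.78*v^2 + 5.78*v - 4.7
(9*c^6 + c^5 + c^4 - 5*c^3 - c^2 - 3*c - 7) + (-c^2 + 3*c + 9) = 9*c^6 + c^5 + c^4 - 5*c^3 - 2*c^2 + 2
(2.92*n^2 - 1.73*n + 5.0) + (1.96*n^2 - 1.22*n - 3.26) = 4.88*n^2 - 2.95*n + 1.74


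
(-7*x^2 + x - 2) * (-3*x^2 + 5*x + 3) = 21*x^4 - 38*x^3 - 10*x^2 - 7*x - 6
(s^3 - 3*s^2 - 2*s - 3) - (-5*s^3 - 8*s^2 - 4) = 6*s^3 + 5*s^2 - 2*s + 1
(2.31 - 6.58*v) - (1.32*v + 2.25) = 0.0600000000000001 - 7.9*v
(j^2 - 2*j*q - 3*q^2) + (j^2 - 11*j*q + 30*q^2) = 2*j^2 - 13*j*q + 27*q^2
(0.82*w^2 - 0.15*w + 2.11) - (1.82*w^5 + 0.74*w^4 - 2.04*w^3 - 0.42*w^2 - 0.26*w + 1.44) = -1.82*w^5 - 0.74*w^4 + 2.04*w^3 + 1.24*w^2 + 0.11*w + 0.67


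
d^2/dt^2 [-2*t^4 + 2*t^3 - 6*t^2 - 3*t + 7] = -24*t^2 + 12*t - 12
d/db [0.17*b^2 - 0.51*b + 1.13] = 0.34*b - 0.51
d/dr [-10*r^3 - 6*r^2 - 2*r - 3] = -30*r^2 - 12*r - 2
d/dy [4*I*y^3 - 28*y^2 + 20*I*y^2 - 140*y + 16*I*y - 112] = 12*I*y^2 + y*(-56 + 40*I) - 140 + 16*I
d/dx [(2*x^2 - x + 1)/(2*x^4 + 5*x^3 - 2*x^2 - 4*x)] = (-8*x^5 - 4*x^4 + 2*x^3 - 25*x^2 + 4*x + 4)/(x^2*(4*x^6 + 20*x^5 + 17*x^4 - 36*x^3 - 36*x^2 + 16*x + 16))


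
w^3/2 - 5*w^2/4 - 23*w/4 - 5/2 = (w/2 + 1)*(w - 5)*(w + 1/2)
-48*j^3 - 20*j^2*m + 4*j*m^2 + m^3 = (-4*j + m)*(2*j + m)*(6*j + m)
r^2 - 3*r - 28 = (r - 7)*(r + 4)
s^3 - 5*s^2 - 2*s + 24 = (s - 4)*(s - 3)*(s + 2)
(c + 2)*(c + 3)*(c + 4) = c^3 + 9*c^2 + 26*c + 24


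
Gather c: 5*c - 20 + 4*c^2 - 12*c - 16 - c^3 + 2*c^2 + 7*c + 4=-c^3 + 6*c^2 - 32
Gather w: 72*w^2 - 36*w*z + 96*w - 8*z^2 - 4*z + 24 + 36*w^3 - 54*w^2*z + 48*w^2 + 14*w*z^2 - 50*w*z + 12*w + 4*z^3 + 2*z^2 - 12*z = 36*w^3 + w^2*(120 - 54*z) + w*(14*z^2 - 86*z + 108) + 4*z^3 - 6*z^2 - 16*z + 24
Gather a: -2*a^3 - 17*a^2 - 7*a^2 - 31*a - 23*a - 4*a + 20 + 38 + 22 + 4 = -2*a^3 - 24*a^2 - 58*a + 84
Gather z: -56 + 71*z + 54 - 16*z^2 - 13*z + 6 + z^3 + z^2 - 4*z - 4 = z^3 - 15*z^2 + 54*z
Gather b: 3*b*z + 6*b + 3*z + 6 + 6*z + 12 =b*(3*z + 6) + 9*z + 18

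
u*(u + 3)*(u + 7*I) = u^3 + 3*u^2 + 7*I*u^2 + 21*I*u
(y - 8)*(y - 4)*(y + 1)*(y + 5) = y^4 - 6*y^3 - 35*y^2 + 132*y + 160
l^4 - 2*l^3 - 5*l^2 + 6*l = l*(l - 3)*(l - 1)*(l + 2)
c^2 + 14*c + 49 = (c + 7)^2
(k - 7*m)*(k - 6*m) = k^2 - 13*k*m + 42*m^2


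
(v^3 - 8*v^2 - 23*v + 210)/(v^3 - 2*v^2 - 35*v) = (v - 6)/v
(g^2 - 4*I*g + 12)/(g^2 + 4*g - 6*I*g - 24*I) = (g + 2*I)/(g + 4)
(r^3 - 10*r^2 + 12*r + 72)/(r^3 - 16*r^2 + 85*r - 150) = (r^2 - 4*r - 12)/(r^2 - 10*r + 25)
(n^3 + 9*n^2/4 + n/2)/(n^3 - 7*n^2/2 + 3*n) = (4*n^2 + 9*n + 2)/(2*(2*n^2 - 7*n + 6))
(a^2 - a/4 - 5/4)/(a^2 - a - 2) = (a - 5/4)/(a - 2)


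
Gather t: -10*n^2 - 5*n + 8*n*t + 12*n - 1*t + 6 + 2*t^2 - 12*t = -10*n^2 + 7*n + 2*t^2 + t*(8*n - 13) + 6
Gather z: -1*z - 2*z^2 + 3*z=-2*z^2 + 2*z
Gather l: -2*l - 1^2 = -2*l - 1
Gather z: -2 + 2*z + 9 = 2*z + 7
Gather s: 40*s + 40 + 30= 40*s + 70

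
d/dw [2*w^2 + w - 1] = 4*w + 1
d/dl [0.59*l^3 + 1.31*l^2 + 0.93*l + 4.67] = 1.77*l^2 + 2.62*l + 0.93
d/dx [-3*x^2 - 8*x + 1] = -6*x - 8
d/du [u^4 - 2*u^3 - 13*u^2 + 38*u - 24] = 4*u^3 - 6*u^2 - 26*u + 38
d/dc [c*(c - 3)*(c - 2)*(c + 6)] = 4*c^3 + 3*c^2 - 48*c + 36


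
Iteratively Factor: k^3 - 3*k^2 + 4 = (k - 2)*(k^2 - k - 2) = (k - 2)^2*(k + 1)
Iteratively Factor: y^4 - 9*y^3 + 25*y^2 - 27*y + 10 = (y - 1)*(y^3 - 8*y^2 + 17*y - 10) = (y - 5)*(y - 1)*(y^2 - 3*y + 2) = (y - 5)*(y - 2)*(y - 1)*(y - 1)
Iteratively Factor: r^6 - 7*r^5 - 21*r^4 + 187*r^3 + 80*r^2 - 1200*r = (r + 4)*(r^5 - 11*r^4 + 23*r^3 + 95*r^2 - 300*r) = (r - 5)*(r + 4)*(r^4 - 6*r^3 - 7*r^2 + 60*r) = (r - 5)*(r + 3)*(r + 4)*(r^3 - 9*r^2 + 20*r) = (r - 5)^2*(r + 3)*(r + 4)*(r^2 - 4*r) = r*(r - 5)^2*(r + 3)*(r + 4)*(r - 4)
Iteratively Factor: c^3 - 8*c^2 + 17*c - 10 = (c - 1)*(c^2 - 7*c + 10) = (c - 5)*(c - 1)*(c - 2)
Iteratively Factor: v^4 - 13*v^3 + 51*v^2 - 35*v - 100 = (v - 5)*(v^3 - 8*v^2 + 11*v + 20) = (v - 5)*(v + 1)*(v^2 - 9*v + 20) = (v - 5)^2*(v + 1)*(v - 4)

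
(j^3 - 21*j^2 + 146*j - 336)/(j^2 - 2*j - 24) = (j^2 - 15*j + 56)/(j + 4)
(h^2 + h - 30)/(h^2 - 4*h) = (h^2 + h - 30)/(h*(h - 4))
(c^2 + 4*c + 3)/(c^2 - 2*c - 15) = (c + 1)/(c - 5)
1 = 1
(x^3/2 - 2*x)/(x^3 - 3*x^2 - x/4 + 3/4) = 2*x*(x^2 - 4)/(4*x^3 - 12*x^2 - x + 3)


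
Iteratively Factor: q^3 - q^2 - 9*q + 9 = (q + 3)*(q^2 - 4*q + 3) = (q - 1)*(q + 3)*(q - 3)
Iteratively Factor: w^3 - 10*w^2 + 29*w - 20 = (w - 4)*(w^2 - 6*w + 5) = (w - 4)*(w - 1)*(w - 5)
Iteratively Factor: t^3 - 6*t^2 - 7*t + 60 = (t + 3)*(t^2 - 9*t + 20) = (t - 5)*(t + 3)*(t - 4)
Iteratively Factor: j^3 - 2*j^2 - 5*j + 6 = (j - 1)*(j^2 - j - 6) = (j - 1)*(j + 2)*(j - 3)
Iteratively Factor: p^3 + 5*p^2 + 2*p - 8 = (p + 2)*(p^2 + 3*p - 4) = (p - 1)*(p + 2)*(p + 4)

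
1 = 1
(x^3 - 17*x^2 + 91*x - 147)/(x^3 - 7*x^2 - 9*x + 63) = (x - 7)/(x + 3)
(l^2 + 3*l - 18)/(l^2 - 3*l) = (l + 6)/l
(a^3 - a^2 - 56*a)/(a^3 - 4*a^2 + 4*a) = (a^2 - a - 56)/(a^2 - 4*a + 4)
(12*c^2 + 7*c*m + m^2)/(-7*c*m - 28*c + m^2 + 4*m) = (-12*c^2 - 7*c*m - m^2)/(7*c*m + 28*c - m^2 - 4*m)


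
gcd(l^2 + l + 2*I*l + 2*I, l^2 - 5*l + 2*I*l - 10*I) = l + 2*I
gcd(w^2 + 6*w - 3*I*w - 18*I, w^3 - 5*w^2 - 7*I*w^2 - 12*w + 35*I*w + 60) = w - 3*I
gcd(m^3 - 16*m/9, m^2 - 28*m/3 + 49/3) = 1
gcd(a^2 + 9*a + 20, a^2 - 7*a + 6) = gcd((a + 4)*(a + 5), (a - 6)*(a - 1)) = 1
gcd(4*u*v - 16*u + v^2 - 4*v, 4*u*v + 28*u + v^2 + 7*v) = 4*u + v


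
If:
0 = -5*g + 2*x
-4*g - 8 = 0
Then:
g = -2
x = -5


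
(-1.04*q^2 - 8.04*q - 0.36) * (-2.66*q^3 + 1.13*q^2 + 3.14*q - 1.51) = 2.7664*q^5 + 20.2112*q^4 - 11.3932*q^3 - 24.082*q^2 + 11.01*q + 0.5436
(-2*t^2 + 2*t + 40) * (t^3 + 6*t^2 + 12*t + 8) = -2*t^5 - 10*t^4 + 28*t^3 + 248*t^2 + 496*t + 320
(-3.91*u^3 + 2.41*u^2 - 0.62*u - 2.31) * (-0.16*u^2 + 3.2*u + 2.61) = 0.6256*u^5 - 12.8976*u^4 - 2.3939*u^3 + 4.6757*u^2 - 9.0102*u - 6.0291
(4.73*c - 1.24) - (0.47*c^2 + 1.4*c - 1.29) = -0.47*c^2 + 3.33*c + 0.05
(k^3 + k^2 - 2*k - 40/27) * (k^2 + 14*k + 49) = k^5 + 15*k^4 + 61*k^3 + 527*k^2/27 - 3206*k/27 - 1960/27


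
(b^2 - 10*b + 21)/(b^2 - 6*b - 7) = (b - 3)/(b + 1)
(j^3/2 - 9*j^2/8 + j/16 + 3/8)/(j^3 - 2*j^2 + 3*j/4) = (8*j^3 - 18*j^2 + j + 6)/(4*j*(4*j^2 - 8*j + 3))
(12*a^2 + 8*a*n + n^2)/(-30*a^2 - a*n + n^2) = (-12*a^2 - 8*a*n - n^2)/(30*a^2 + a*n - n^2)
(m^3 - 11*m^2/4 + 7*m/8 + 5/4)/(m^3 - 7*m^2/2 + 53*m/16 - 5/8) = 2*(2*m + 1)/(4*m - 1)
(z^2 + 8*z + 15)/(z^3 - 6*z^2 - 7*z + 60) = (z + 5)/(z^2 - 9*z + 20)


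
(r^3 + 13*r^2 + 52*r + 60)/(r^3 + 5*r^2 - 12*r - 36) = (r + 5)/(r - 3)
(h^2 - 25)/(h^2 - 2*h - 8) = (25 - h^2)/(-h^2 + 2*h + 8)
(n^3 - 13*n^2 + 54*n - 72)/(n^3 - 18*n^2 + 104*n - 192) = (n - 3)/(n - 8)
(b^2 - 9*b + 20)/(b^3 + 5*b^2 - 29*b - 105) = (b - 4)/(b^2 + 10*b + 21)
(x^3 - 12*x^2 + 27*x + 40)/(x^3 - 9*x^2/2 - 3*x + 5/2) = 2*(x - 8)/(2*x - 1)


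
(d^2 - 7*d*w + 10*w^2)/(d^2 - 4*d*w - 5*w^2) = (d - 2*w)/(d + w)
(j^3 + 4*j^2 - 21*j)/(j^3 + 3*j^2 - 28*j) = (j - 3)/(j - 4)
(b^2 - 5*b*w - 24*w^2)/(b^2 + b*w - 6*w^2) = (-b + 8*w)/(-b + 2*w)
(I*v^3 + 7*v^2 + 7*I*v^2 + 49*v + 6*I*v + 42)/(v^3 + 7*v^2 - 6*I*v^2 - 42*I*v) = (I*v^3 + 7*v^2*(1 + I) + v*(49 + 6*I) + 42)/(v*(v^2 + v*(7 - 6*I) - 42*I))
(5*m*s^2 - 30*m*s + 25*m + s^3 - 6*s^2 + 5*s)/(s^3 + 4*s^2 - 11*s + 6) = (5*m*s - 25*m + s^2 - 5*s)/(s^2 + 5*s - 6)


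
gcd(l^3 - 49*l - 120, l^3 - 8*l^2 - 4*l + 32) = l - 8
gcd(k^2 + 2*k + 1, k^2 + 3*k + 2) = k + 1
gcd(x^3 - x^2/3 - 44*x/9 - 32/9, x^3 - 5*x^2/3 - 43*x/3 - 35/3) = x + 1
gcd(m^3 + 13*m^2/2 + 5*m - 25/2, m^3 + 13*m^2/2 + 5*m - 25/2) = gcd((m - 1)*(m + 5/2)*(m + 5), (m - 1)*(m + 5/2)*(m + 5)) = m^3 + 13*m^2/2 + 5*m - 25/2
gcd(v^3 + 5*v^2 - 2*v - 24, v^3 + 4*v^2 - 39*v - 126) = v + 3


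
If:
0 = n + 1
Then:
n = -1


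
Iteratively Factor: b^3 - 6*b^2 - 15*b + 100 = (b + 4)*(b^2 - 10*b + 25) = (b - 5)*(b + 4)*(b - 5)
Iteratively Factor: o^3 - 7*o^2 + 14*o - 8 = (o - 2)*(o^2 - 5*o + 4) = (o - 2)*(o - 1)*(o - 4)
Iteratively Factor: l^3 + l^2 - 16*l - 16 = (l + 1)*(l^2 - 16) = (l + 1)*(l + 4)*(l - 4)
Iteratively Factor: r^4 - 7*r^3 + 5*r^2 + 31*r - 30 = (r + 2)*(r^3 - 9*r^2 + 23*r - 15) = (r - 5)*(r + 2)*(r^2 - 4*r + 3) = (r - 5)*(r - 3)*(r + 2)*(r - 1)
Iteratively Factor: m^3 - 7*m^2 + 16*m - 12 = (m - 3)*(m^2 - 4*m + 4) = (m - 3)*(m - 2)*(m - 2)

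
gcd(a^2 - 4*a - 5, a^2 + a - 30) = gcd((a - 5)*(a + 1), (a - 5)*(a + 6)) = a - 5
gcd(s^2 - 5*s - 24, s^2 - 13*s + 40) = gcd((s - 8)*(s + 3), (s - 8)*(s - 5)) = s - 8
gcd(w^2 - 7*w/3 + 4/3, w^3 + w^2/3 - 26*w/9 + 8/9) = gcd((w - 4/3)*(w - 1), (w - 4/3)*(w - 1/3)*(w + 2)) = w - 4/3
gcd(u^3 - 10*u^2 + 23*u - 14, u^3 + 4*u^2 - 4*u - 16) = u - 2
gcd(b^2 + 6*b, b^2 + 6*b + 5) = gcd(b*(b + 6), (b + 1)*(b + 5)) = 1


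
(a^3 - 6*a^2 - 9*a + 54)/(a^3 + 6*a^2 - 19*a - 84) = (a^2 - 9*a + 18)/(a^2 + 3*a - 28)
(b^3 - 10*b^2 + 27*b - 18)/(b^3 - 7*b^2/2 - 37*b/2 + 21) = 2*(b - 3)/(2*b + 7)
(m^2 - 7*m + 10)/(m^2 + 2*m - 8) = (m - 5)/(m + 4)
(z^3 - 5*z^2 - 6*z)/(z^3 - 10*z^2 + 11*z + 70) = z*(z^2 - 5*z - 6)/(z^3 - 10*z^2 + 11*z + 70)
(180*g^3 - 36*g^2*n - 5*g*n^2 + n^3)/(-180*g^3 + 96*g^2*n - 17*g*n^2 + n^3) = (-6*g - n)/(6*g - n)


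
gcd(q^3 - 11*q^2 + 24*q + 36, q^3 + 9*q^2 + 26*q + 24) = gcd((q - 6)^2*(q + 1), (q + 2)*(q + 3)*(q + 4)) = 1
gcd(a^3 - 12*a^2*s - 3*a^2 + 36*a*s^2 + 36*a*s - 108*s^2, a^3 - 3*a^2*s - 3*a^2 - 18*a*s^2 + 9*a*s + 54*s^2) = -a^2 + 6*a*s + 3*a - 18*s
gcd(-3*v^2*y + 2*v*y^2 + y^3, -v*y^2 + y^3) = -v*y + y^2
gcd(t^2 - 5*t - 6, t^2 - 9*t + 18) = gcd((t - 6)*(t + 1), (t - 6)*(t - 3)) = t - 6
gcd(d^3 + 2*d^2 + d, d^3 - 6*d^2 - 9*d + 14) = 1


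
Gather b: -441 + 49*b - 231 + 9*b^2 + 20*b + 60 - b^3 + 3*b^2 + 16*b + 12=-b^3 + 12*b^2 + 85*b - 600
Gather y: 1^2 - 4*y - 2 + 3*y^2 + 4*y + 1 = 3*y^2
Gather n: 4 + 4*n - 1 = 4*n + 3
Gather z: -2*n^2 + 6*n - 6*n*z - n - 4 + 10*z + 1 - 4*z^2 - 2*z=-2*n^2 + 5*n - 4*z^2 + z*(8 - 6*n) - 3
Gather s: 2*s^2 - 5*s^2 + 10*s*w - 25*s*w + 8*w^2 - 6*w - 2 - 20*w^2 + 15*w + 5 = -3*s^2 - 15*s*w - 12*w^2 + 9*w + 3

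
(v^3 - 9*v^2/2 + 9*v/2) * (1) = v^3 - 9*v^2/2 + 9*v/2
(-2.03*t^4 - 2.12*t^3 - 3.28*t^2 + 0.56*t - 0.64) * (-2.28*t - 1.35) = 4.6284*t^5 + 7.5741*t^4 + 10.3404*t^3 + 3.1512*t^2 + 0.7032*t + 0.864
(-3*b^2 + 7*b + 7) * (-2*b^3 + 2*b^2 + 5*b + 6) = 6*b^5 - 20*b^4 - 15*b^3 + 31*b^2 + 77*b + 42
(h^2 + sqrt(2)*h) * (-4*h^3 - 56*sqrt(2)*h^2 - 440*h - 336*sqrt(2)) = -4*h^5 - 60*sqrt(2)*h^4 - 552*h^3 - 776*sqrt(2)*h^2 - 672*h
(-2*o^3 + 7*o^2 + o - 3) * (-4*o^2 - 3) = 8*o^5 - 28*o^4 + 2*o^3 - 9*o^2 - 3*o + 9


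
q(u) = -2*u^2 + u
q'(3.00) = -11.00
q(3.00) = -15.00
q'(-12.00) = 49.00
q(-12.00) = -300.00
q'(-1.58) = 7.32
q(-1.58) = -6.57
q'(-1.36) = 6.44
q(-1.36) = -5.06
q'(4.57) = -17.28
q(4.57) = -37.20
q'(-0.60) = 3.40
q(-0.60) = -1.32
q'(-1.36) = 6.44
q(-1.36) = -5.06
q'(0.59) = -1.36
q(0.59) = -0.11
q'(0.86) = -2.44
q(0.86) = -0.62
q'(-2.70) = 11.80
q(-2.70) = -17.28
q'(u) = 1 - 4*u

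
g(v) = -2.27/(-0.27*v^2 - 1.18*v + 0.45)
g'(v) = -2.27*(0.54*v + 1.18)/(-0.27*v^2 - 1.18*v + 0.45)^2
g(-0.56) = -2.21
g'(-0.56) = -1.89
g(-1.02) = -1.65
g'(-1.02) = -0.76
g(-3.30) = -1.62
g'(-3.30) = 0.69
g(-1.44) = -1.43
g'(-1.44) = -0.36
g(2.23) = 0.64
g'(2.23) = -0.44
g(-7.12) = 0.47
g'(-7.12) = 0.26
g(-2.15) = -1.31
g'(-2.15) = -0.01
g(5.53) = 0.16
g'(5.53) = -0.05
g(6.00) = 0.14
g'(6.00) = -0.04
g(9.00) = 0.07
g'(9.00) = -0.01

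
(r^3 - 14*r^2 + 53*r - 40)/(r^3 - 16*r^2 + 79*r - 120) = (r - 1)/(r - 3)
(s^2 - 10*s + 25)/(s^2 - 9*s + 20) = (s - 5)/(s - 4)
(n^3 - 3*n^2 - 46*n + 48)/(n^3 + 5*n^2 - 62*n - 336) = (n - 1)/(n + 7)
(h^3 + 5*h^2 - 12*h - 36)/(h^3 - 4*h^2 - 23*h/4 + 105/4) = 4*(h^2 + 8*h + 12)/(4*h^2 - 4*h - 35)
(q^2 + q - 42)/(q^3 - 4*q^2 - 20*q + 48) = (q + 7)/(q^2 + 2*q - 8)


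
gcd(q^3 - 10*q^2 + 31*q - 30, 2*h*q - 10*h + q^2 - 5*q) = q - 5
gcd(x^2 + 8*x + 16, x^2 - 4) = 1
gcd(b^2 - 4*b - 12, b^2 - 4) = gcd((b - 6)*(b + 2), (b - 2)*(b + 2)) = b + 2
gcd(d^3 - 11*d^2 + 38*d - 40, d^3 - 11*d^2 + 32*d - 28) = d - 2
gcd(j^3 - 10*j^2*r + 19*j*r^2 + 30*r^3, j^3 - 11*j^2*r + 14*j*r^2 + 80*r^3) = -j + 5*r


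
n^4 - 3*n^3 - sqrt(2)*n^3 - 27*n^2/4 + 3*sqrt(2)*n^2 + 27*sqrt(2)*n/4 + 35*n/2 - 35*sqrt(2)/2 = (n - 7/2)*(n - 2)*(n + 5/2)*(n - sqrt(2))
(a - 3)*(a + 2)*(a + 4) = a^3 + 3*a^2 - 10*a - 24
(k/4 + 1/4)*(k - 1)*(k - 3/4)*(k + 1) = k^4/4 + k^3/16 - 7*k^2/16 - k/16 + 3/16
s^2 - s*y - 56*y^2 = (s - 8*y)*(s + 7*y)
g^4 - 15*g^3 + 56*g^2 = g^2*(g - 8)*(g - 7)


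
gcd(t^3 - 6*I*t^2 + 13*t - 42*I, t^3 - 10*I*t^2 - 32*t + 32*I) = t - 2*I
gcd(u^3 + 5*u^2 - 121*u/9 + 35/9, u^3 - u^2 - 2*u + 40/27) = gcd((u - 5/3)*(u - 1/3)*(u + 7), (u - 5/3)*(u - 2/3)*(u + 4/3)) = u - 5/3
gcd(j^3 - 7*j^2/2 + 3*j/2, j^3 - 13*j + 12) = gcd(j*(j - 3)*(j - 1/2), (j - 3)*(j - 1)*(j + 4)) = j - 3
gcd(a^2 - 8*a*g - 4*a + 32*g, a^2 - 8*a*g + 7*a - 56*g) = a - 8*g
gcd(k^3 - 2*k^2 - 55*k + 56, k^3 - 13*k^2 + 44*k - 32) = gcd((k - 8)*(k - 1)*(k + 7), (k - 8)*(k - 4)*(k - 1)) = k^2 - 9*k + 8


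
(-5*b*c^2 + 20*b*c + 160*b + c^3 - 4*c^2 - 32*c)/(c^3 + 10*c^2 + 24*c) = (-5*b*c + 40*b + c^2 - 8*c)/(c*(c + 6))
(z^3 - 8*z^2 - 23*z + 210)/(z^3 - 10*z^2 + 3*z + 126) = (z + 5)/(z + 3)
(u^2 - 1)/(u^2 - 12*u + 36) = (u^2 - 1)/(u^2 - 12*u + 36)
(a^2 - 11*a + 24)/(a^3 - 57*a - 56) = (a - 3)/(a^2 + 8*a + 7)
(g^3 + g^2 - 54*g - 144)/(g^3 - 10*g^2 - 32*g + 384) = (g + 3)/(g - 8)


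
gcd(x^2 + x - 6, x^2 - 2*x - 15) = x + 3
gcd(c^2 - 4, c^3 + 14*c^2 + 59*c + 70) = c + 2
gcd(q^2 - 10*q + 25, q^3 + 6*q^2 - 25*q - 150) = q - 5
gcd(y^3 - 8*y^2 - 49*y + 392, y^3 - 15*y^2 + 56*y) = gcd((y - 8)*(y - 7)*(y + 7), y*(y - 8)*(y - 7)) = y^2 - 15*y + 56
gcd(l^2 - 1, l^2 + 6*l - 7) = l - 1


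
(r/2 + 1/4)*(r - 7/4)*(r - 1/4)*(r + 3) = r^4/2 + 3*r^3/4 - 81*r^2/32 - 47*r/64 + 21/64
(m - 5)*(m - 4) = m^2 - 9*m + 20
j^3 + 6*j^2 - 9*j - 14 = (j - 2)*(j + 1)*(j + 7)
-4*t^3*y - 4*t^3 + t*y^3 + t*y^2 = (-2*t + y)*(2*t + y)*(t*y + t)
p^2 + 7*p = p*(p + 7)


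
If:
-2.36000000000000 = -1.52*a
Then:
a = 1.55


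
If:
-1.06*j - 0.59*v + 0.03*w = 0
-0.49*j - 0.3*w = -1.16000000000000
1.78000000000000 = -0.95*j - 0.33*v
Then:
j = -5.60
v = 10.71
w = 13.01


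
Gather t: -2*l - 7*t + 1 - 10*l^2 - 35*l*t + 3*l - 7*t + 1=-10*l^2 + l + t*(-35*l - 14) + 2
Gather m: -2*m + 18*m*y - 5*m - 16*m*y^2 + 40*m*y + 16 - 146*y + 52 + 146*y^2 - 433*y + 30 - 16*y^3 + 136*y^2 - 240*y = m*(-16*y^2 + 58*y - 7) - 16*y^3 + 282*y^2 - 819*y + 98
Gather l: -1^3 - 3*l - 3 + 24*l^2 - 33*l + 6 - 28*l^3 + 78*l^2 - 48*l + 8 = -28*l^3 + 102*l^2 - 84*l + 10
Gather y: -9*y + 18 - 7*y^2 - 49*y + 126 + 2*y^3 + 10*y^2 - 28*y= 2*y^3 + 3*y^2 - 86*y + 144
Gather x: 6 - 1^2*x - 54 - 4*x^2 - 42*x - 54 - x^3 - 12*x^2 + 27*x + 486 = -x^3 - 16*x^2 - 16*x + 384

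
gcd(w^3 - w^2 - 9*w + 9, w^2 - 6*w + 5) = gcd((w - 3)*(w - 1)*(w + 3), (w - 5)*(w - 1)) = w - 1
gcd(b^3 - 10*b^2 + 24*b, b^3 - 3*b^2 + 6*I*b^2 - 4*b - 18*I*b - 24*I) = b - 4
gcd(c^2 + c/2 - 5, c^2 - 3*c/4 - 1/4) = 1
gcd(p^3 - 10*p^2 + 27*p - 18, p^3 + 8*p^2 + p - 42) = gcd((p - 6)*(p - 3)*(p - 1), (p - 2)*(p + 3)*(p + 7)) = 1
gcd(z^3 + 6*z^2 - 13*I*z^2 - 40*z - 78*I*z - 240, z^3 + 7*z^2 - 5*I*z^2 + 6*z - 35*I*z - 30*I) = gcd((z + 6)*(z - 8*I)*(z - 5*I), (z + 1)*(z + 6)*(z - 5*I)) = z^2 + z*(6 - 5*I) - 30*I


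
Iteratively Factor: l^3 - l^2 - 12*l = (l - 4)*(l^2 + 3*l) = l*(l - 4)*(l + 3)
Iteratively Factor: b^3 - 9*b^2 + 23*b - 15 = (b - 1)*(b^2 - 8*b + 15) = (b - 3)*(b - 1)*(b - 5)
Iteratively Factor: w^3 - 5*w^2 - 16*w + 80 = (w + 4)*(w^2 - 9*w + 20) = (w - 5)*(w + 4)*(w - 4)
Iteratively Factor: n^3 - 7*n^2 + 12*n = (n - 4)*(n^2 - 3*n) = (n - 4)*(n - 3)*(n)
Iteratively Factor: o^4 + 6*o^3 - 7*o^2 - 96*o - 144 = (o + 4)*(o^3 + 2*o^2 - 15*o - 36) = (o + 3)*(o + 4)*(o^2 - o - 12) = (o + 3)^2*(o + 4)*(o - 4)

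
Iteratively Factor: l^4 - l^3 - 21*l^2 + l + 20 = (l - 5)*(l^3 + 4*l^2 - l - 4) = (l - 5)*(l + 1)*(l^2 + 3*l - 4) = (l - 5)*(l - 1)*(l + 1)*(l + 4)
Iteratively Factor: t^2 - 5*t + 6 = (t - 3)*(t - 2)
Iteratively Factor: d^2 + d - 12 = (d + 4)*(d - 3)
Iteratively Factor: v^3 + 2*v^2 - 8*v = (v + 4)*(v^2 - 2*v) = (v - 2)*(v + 4)*(v)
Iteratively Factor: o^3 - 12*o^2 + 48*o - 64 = (o - 4)*(o^2 - 8*o + 16) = (o - 4)^2*(o - 4)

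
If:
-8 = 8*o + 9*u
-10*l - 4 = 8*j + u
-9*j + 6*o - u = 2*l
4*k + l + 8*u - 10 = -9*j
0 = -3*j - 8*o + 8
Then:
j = 296/357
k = 460/119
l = -326/357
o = 82/119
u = -536/357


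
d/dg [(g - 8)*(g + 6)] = 2*g - 2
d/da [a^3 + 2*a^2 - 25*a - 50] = 3*a^2 + 4*a - 25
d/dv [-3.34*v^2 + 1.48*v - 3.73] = 1.48 - 6.68*v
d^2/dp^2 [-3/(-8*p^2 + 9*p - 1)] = 6*(-64*p^2 + 72*p + (16*p - 9)^2 - 8)/(8*p^2 - 9*p + 1)^3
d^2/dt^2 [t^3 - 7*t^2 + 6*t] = 6*t - 14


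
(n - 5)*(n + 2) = n^2 - 3*n - 10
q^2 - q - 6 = (q - 3)*(q + 2)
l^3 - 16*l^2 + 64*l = l*(l - 8)^2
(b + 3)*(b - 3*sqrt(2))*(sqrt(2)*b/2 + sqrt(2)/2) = sqrt(2)*b^3/2 - 3*b^2 + 2*sqrt(2)*b^2 - 12*b + 3*sqrt(2)*b/2 - 9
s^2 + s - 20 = (s - 4)*(s + 5)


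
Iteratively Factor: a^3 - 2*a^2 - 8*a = (a + 2)*(a^2 - 4*a) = (a - 4)*(a + 2)*(a)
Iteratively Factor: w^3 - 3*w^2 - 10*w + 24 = (w + 3)*(w^2 - 6*w + 8) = (w - 2)*(w + 3)*(w - 4)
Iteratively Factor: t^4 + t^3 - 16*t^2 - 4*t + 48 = (t - 2)*(t^3 + 3*t^2 - 10*t - 24) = (t - 2)*(t + 2)*(t^2 + t - 12) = (t - 3)*(t - 2)*(t + 2)*(t + 4)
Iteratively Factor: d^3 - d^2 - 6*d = (d + 2)*(d^2 - 3*d) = (d - 3)*(d + 2)*(d)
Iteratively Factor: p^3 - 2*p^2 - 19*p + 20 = (p + 4)*(p^2 - 6*p + 5) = (p - 5)*(p + 4)*(p - 1)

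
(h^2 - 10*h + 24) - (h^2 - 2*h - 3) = 27 - 8*h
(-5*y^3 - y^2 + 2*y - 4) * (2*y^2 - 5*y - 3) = -10*y^5 + 23*y^4 + 24*y^3 - 15*y^2 + 14*y + 12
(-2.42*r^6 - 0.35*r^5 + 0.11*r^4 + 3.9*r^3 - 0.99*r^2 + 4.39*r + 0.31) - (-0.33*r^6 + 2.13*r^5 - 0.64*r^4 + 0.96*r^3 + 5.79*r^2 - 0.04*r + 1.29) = -2.09*r^6 - 2.48*r^5 + 0.75*r^4 + 2.94*r^3 - 6.78*r^2 + 4.43*r - 0.98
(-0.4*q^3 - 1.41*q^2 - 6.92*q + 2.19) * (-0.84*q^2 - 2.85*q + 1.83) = 0.336*q^5 + 2.3244*q^4 + 9.0993*q^3 + 15.3021*q^2 - 18.9051*q + 4.0077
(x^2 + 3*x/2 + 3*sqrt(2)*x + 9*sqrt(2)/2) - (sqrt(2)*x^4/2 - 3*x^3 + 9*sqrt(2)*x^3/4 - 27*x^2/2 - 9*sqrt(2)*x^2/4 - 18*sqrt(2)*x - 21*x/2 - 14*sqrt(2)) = -sqrt(2)*x^4/2 - 9*sqrt(2)*x^3/4 + 3*x^3 + 9*sqrt(2)*x^2/4 + 29*x^2/2 + 12*x + 21*sqrt(2)*x + 37*sqrt(2)/2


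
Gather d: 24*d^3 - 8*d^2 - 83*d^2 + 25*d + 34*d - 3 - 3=24*d^3 - 91*d^2 + 59*d - 6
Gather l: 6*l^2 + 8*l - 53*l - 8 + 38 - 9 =6*l^2 - 45*l + 21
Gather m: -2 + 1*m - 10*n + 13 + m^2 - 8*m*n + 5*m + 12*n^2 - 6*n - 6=m^2 + m*(6 - 8*n) + 12*n^2 - 16*n + 5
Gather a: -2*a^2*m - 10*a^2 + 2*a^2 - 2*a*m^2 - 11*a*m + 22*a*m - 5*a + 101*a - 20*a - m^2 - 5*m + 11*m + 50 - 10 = a^2*(-2*m - 8) + a*(-2*m^2 + 11*m + 76) - m^2 + 6*m + 40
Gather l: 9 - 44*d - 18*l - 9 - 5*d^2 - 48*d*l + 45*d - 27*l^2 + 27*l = -5*d^2 + d - 27*l^2 + l*(9 - 48*d)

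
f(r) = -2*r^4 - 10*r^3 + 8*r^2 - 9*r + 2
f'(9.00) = -8127.00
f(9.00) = -19843.00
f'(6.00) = -2721.00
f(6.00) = -4516.00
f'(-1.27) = -61.32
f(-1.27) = 41.61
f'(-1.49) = -72.98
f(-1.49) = 56.39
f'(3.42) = -625.19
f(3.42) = -608.84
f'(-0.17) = -12.55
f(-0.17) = 3.81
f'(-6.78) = 996.79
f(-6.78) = -678.76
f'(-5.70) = 406.64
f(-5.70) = 53.95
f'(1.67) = -103.21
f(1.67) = -52.85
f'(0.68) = -14.51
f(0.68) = -3.99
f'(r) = -8*r^3 - 30*r^2 + 16*r - 9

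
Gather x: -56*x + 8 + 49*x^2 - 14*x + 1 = 49*x^2 - 70*x + 9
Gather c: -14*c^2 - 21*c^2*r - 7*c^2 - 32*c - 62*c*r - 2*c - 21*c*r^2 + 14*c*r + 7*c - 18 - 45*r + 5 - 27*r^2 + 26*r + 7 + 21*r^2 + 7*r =c^2*(-21*r - 21) + c*(-21*r^2 - 48*r - 27) - 6*r^2 - 12*r - 6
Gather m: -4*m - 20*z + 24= -4*m - 20*z + 24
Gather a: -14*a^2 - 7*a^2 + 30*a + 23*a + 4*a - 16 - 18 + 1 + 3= -21*a^2 + 57*a - 30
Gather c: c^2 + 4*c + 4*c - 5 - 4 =c^2 + 8*c - 9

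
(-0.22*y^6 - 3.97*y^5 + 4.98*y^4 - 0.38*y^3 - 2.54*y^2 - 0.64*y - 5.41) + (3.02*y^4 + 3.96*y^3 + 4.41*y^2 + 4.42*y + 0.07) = -0.22*y^6 - 3.97*y^5 + 8.0*y^4 + 3.58*y^3 + 1.87*y^2 + 3.78*y - 5.34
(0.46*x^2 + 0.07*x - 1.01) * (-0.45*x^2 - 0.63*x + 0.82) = -0.207*x^4 - 0.3213*x^3 + 0.7876*x^2 + 0.6937*x - 0.8282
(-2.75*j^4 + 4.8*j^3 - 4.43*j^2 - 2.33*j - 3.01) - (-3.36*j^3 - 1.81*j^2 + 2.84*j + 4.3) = -2.75*j^4 + 8.16*j^3 - 2.62*j^2 - 5.17*j - 7.31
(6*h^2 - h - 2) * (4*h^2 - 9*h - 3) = 24*h^4 - 58*h^3 - 17*h^2 + 21*h + 6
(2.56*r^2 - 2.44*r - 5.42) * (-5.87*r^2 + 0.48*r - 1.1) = -15.0272*r^4 + 15.5516*r^3 + 27.8282*r^2 + 0.0824000000000003*r + 5.962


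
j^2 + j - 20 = (j - 4)*(j + 5)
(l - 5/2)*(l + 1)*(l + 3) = l^3 + 3*l^2/2 - 7*l - 15/2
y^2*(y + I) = y^3 + I*y^2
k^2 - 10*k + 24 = (k - 6)*(k - 4)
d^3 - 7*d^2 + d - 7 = (d - 7)*(d - I)*(d + I)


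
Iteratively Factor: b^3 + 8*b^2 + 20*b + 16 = (b + 2)*(b^2 + 6*b + 8) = (b + 2)^2*(b + 4)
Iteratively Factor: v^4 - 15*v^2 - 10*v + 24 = (v + 2)*(v^3 - 2*v^2 - 11*v + 12) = (v + 2)*(v + 3)*(v^2 - 5*v + 4) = (v - 4)*(v + 2)*(v + 3)*(v - 1)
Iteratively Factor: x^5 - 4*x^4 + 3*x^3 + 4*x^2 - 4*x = (x - 2)*(x^4 - 2*x^3 - x^2 + 2*x) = (x - 2)^2*(x^3 - x) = (x - 2)^2*(x - 1)*(x^2 + x) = x*(x - 2)^2*(x - 1)*(x + 1)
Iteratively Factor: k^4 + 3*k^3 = (k)*(k^3 + 3*k^2) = k^2*(k^2 + 3*k) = k^2*(k + 3)*(k)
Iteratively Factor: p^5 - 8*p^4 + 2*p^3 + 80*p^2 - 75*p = (p - 5)*(p^4 - 3*p^3 - 13*p^2 + 15*p) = (p - 5)*(p + 3)*(p^3 - 6*p^2 + 5*p) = (p - 5)*(p - 1)*(p + 3)*(p^2 - 5*p) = (p - 5)^2*(p - 1)*(p + 3)*(p)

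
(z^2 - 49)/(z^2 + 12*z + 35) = (z - 7)/(z + 5)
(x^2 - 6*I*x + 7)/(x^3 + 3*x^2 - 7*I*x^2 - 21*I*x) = (x + I)/(x*(x + 3))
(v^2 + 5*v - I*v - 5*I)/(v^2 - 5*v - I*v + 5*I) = (v + 5)/(v - 5)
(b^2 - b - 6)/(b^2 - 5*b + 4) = (b^2 - b - 6)/(b^2 - 5*b + 4)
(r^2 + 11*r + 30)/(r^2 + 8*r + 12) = (r + 5)/(r + 2)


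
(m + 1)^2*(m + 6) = m^3 + 8*m^2 + 13*m + 6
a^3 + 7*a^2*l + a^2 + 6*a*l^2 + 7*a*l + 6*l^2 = (a + 1)*(a + l)*(a + 6*l)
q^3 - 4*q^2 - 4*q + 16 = (q - 4)*(q - 2)*(q + 2)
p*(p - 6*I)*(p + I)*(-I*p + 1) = -I*p^4 - 4*p^3 - 11*I*p^2 + 6*p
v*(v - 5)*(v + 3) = v^3 - 2*v^2 - 15*v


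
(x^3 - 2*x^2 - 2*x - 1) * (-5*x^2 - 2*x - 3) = -5*x^5 + 8*x^4 + 11*x^3 + 15*x^2 + 8*x + 3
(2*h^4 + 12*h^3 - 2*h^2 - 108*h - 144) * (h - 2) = 2*h^5 + 8*h^4 - 26*h^3 - 104*h^2 + 72*h + 288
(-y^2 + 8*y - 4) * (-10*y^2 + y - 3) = 10*y^4 - 81*y^3 + 51*y^2 - 28*y + 12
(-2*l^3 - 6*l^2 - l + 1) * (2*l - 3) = -4*l^4 - 6*l^3 + 16*l^2 + 5*l - 3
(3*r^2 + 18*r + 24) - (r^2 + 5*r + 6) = 2*r^2 + 13*r + 18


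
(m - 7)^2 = m^2 - 14*m + 49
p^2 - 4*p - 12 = (p - 6)*(p + 2)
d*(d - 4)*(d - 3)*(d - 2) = d^4 - 9*d^3 + 26*d^2 - 24*d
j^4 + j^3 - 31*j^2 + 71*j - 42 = (j - 3)*(j - 2)*(j - 1)*(j + 7)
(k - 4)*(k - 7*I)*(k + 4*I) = k^3 - 4*k^2 - 3*I*k^2 + 28*k + 12*I*k - 112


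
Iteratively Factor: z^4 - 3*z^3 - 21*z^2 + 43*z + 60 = (z + 4)*(z^3 - 7*z^2 + 7*z + 15) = (z - 3)*(z + 4)*(z^2 - 4*z - 5) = (z - 5)*(z - 3)*(z + 4)*(z + 1)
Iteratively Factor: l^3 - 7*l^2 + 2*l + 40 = (l - 5)*(l^2 - 2*l - 8) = (l - 5)*(l - 4)*(l + 2)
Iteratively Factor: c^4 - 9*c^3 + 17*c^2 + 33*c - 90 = (c + 2)*(c^3 - 11*c^2 + 39*c - 45) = (c - 3)*(c + 2)*(c^2 - 8*c + 15) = (c - 5)*(c - 3)*(c + 2)*(c - 3)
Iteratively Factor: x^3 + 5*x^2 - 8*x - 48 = (x + 4)*(x^2 + x - 12) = (x - 3)*(x + 4)*(x + 4)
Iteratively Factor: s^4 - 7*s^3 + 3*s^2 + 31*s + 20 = (s + 1)*(s^3 - 8*s^2 + 11*s + 20) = (s + 1)^2*(s^2 - 9*s + 20) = (s - 4)*(s + 1)^2*(s - 5)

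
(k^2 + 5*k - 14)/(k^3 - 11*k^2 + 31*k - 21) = (k^2 + 5*k - 14)/(k^3 - 11*k^2 + 31*k - 21)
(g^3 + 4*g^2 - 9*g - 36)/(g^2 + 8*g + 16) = (g^2 - 9)/(g + 4)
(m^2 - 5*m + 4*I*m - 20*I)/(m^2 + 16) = (m - 5)/(m - 4*I)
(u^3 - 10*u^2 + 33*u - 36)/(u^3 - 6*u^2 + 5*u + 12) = (u - 3)/(u + 1)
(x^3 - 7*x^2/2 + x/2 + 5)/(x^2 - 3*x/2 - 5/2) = x - 2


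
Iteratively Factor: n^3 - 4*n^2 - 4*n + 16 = (n - 4)*(n^2 - 4) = (n - 4)*(n + 2)*(n - 2)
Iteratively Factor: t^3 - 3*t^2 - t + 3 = (t - 3)*(t^2 - 1) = (t - 3)*(t + 1)*(t - 1)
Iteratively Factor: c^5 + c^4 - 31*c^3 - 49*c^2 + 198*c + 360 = (c - 3)*(c^4 + 4*c^3 - 19*c^2 - 106*c - 120) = (c - 5)*(c - 3)*(c^3 + 9*c^2 + 26*c + 24) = (c - 5)*(c - 3)*(c + 4)*(c^2 + 5*c + 6) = (c - 5)*(c - 3)*(c + 2)*(c + 4)*(c + 3)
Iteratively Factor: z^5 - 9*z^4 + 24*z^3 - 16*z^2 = (z)*(z^4 - 9*z^3 + 24*z^2 - 16*z) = z^2*(z^3 - 9*z^2 + 24*z - 16) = z^2*(z - 1)*(z^2 - 8*z + 16) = z^2*(z - 4)*(z - 1)*(z - 4)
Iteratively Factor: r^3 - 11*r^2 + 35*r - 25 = (r - 1)*(r^2 - 10*r + 25) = (r - 5)*(r - 1)*(r - 5)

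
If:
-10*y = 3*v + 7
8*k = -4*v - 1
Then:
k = 5*y/3 + 25/24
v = -10*y/3 - 7/3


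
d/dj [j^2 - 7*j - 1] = 2*j - 7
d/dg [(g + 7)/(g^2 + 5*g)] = (g*(g + 5) - (g + 7)*(2*g + 5))/(g^2*(g + 5)^2)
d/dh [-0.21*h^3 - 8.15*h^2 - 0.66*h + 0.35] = -0.63*h^2 - 16.3*h - 0.66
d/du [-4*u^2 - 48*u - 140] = -8*u - 48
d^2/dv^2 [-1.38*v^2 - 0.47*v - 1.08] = -2.76000000000000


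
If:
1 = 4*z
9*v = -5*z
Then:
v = -5/36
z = 1/4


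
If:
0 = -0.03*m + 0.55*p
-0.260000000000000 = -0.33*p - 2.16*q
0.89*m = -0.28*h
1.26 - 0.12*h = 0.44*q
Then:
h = 9.96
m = -3.13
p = -0.17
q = 0.15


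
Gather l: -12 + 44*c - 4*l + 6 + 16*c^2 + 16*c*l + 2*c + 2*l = 16*c^2 + 46*c + l*(16*c - 2) - 6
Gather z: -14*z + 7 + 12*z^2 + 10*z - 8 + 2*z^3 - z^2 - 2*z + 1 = 2*z^3 + 11*z^2 - 6*z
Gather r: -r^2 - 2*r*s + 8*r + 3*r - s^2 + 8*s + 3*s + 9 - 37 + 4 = -r^2 + r*(11 - 2*s) - s^2 + 11*s - 24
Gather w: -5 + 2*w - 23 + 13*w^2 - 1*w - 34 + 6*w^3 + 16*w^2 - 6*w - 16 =6*w^3 + 29*w^2 - 5*w - 78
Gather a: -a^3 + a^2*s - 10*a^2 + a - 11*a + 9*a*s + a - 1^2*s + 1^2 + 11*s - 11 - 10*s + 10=-a^3 + a^2*(s - 10) + a*(9*s - 9)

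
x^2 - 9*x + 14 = (x - 7)*(x - 2)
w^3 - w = w*(w - 1)*(w + 1)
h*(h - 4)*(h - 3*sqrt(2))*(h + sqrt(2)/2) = h^4 - 4*h^3 - 5*sqrt(2)*h^3/2 - 3*h^2 + 10*sqrt(2)*h^2 + 12*h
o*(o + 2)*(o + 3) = o^3 + 5*o^2 + 6*o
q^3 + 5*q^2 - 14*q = q*(q - 2)*(q + 7)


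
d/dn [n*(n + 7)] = 2*n + 7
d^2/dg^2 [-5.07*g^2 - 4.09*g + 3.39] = -10.1400000000000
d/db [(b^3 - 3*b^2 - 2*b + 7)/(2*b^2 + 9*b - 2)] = (2*b^4 + 18*b^3 - 29*b^2 - 16*b - 59)/(4*b^4 + 36*b^3 + 73*b^2 - 36*b + 4)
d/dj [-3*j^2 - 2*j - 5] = -6*j - 2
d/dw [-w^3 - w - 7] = -3*w^2 - 1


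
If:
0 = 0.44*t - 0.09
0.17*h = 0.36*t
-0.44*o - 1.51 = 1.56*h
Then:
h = 0.43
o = -4.97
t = 0.20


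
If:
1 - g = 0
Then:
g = 1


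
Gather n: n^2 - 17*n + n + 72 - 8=n^2 - 16*n + 64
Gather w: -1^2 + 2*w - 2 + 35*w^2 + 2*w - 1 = 35*w^2 + 4*w - 4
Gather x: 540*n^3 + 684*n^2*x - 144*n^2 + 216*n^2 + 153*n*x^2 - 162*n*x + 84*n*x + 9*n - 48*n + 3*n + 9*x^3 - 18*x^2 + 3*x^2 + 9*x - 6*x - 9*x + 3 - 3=540*n^3 + 72*n^2 - 36*n + 9*x^3 + x^2*(153*n - 15) + x*(684*n^2 - 78*n - 6)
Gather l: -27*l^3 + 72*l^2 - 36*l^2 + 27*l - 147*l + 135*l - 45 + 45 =-27*l^3 + 36*l^2 + 15*l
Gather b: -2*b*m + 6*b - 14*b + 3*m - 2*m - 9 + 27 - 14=b*(-2*m - 8) + m + 4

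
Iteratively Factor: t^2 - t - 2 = (t - 2)*(t + 1)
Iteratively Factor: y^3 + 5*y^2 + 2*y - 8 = (y + 2)*(y^2 + 3*y - 4) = (y - 1)*(y + 2)*(y + 4)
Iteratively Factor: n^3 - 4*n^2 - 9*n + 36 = (n + 3)*(n^2 - 7*n + 12) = (n - 4)*(n + 3)*(n - 3)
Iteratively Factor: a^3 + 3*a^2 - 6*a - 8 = (a - 2)*(a^2 + 5*a + 4) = (a - 2)*(a + 4)*(a + 1)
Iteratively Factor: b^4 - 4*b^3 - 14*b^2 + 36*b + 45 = (b - 3)*(b^3 - b^2 - 17*b - 15) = (b - 3)*(b + 3)*(b^2 - 4*b - 5) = (b - 5)*(b - 3)*(b + 3)*(b + 1)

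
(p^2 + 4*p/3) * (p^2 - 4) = p^4 + 4*p^3/3 - 4*p^2 - 16*p/3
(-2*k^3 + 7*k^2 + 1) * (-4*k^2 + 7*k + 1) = 8*k^5 - 42*k^4 + 47*k^3 + 3*k^2 + 7*k + 1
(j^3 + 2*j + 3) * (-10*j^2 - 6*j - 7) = -10*j^5 - 6*j^4 - 27*j^3 - 42*j^2 - 32*j - 21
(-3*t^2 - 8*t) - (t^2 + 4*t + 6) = -4*t^2 - 12*t - 6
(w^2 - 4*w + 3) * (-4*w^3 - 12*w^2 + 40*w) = -4*w^5 + 4*w^4 + 76*w^3 - 196*w^2 + 120*w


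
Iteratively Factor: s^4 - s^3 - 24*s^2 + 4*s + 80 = (s + 4)*(s^3 - 5*s^2 - 4*s + 20) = (s - 2)*(s + 4)*(s^2 - 3*s - 10) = (s - 5)*(s - 2)*(s + 4)*(s + 2)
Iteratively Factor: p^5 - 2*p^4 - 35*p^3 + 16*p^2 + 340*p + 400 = (p + 2)*(p^4 - 4*p^3 - 27*p^2 + 70*p + 200) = (p - 5)*(p + 2)*(p^3 + p^2 - 22*p - 40) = (p - 5)*(p + 2)^2*(p^2 - p - 20) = (p - 5)^2*(p + 2)^2*(p + 4)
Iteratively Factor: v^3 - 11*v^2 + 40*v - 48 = (v - 4)*(v^2 - 7*v + 12) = (v - 4)^2*(v - 3)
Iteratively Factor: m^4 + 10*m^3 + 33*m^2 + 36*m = (m + 4)*(m^3 + 6*m^2 + 9*m) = m*(m + 4)*(m^2 + 6*m + 9) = m*(m + 3)*(m + 4)*(m + 3)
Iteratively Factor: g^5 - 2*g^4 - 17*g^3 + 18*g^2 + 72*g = (g + 3)*(g^4 - 5*g^3 - 2*g^2 + 24*g) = (g - 4)*(g + 3)*(g^3 - g^2 - 6*g) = (g - 4)*(g - 3)*(g + 3)*(g^2 + 2*g) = g*(g - 4)*(g - 3)*(g + 3)*(g + 2)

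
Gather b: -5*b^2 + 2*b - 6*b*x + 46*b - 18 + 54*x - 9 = -5*b^2 + b*(48 - 6*x) + 54*x - 27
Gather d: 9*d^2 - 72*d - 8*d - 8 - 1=9*d^2 - 80*d - 9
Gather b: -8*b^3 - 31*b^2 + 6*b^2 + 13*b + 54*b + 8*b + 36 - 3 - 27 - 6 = -8*b^3 - 25*b^2 + 75*b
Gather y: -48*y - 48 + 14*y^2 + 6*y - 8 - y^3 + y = -y^3 + 14*y^2 - 41*y - 56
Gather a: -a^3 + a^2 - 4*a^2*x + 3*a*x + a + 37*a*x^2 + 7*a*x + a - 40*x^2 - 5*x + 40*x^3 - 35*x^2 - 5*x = -a^3 + a^2*(1 - 4*x) + a*(37*x^2 + 10*x + 2) + 40*x^3 - 75*x^2 - 10*x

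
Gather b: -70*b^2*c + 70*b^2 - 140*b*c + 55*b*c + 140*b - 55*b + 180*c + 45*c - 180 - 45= b^2*(70 - 70*c) + b*(85 - 85*c) + 225*c - 225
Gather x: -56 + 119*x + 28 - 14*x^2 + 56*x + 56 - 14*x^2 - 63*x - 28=-28*x^2 + 112*x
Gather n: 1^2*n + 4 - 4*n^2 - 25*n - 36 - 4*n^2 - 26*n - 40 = -8*n^2 - 50*n - 72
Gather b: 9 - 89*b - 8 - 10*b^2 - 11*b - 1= -10*b^2 - 100*b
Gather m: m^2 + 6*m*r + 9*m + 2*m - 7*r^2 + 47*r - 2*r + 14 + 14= m^2 + m*(6*r + 11) - 7*r^2 + 45*r + 28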